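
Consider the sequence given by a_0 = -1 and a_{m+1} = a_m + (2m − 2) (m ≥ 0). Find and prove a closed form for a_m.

Claim: a_m = m^2 − 3m − 1.

Base case: a_0 = -1, and 0^2 − 3·0 − 1 = -1.
Assume a_r = r^2 − 3r − 1.
Then a_{r+1} = a_r + (2r − 2) = (r^2 − 3r − 1) + (2r − 2) = r^2 − r − 3,
and (r+1)^2 − 3·(r+1) − 1 = r^2 − r − 3.
By induction, a_m = m^2 − 3m − 1 for all m ≥ 0.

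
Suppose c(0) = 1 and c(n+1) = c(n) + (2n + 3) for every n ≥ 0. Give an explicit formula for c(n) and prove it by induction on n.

Claim: c(n) = n^2 + 2n + 1.

Base case: c(0) = 1, and 0^2 + 2·0 + 1 = 1.
Assume c(k) = k^2 + 2k + 1.
Then c(k+1) = c(k) + (2k + 3) = (k^2 + 2k + 1) + (2k + 3) = k^2 + 4k + 4,
and (k+1)^2 + 2·(k+1) + 1 = k^2 + 4k + 4.
By induction, c(n) = n^2 + 2n + 1 for all n ≥ 0.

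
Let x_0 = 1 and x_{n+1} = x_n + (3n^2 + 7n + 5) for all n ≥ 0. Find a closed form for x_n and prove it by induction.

Claim: x_n = n^3 + 2n^2 + 2n + 1.

Base case: x_0 = 1, and 0^3 + 2·0^2 + 2·0 + 1 = 1.
Assume x_k = k^3 + 2k^2 + 2k + 1.
Then x_{k+1} = x_k + (3k^2 + 7k + 5) = (k^3 + 2k^2 + 2k + 1) + (3k^2 + 7k + 5) = k^3 + 5k^2 + 9k + 6,
and (k+1)^3 + 2·(k+1)^2 + 2·(k+1) + 1 = k^3 + 5k^2 + 9k + 6.
Hence x_n = n^3 + 2n^2 + 2n + 1 for every n ≥ 0, by induction.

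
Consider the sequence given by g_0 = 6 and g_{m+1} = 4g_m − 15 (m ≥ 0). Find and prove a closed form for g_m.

Claim: g_m = 4^m + 5.

Base case: g_0 = 6, and 4^0 + 5 = 1 + 5 = 6.
Assume g_j = 4^j + 5 for some j ≥ 0.
Then g_{j+1} = 4g_j − 15 = 4·(4^j + 5) − 15 = 4^{j+1} + 20 − 15 = 4^{j+1} + 5.
Hence g_m = 4^m + 5 for every m ≥ 0, by induction.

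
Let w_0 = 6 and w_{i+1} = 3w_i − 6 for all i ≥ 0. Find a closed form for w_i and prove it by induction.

Claim: w_i = 3^{i+1} + 3.

Base case: w_0 = 6, and 3^{0+1} + 3 = 3 + 3 = 6.
Assume w_r = 3^{r+1} + 3 for some r ≥ 0.
Then w_{r+1} = 3w_r − 6 = 3·(3^{r+1} + 3) − 6 = 3^{r+2} + 9 − 6 = 3^{r+2} + 3.
By induction, w_i = 3^{i+1} + 3 for all i ≥ 0.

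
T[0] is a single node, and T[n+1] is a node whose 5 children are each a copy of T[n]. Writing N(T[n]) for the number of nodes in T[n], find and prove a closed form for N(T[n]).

Claim: N(T[n]) = (5^{n+1} − 1)/4.

Base case: N(T[0]) = 1, and (5^{0+1} − 1)/4 = 1.
Assume N(T[j]) = (5^{j+1} − 1)/4.
Then N(T[j+1]) = 1 + 5N(T[j]) = 1 + 5·(5^{j+1} − 1)/4 = 1 + (5^{j+2} − 5)/4 = (4 + 5^{j+2} − 5)/4 = (5^{j+2} − 1)/4.
So the formula holds for j+1, and by induction N(T[n]) = (5^{n+1} − 1)/4 for all n ≥ 0.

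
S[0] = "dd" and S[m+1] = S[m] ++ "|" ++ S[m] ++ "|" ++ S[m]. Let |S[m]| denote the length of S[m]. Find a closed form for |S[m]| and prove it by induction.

Claim: |S[m]| = 3^{m+1} − 1.

Base case: |S[0]| = 2, and 3^{0+1} − 1 = 2.
Assume |S[r]| = 3^{r+1} − 1.
Then |S[r+1]| = 3|S[r]| + 2 = 3(3^{r+1} − 1) + 2 = 3^{r+2} − 3 + 2 = 3^{r+2} − 1.
By induction, |S[m]| = 3^{m+1} − 1 for all m ≥ 0.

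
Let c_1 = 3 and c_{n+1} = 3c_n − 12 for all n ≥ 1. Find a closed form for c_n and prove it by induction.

Claim: c_n = -3^n + 6.

Base case: c_1 = 3, and -3^1 + 6 = -3 + 6 = 3.
Assume c_m = -3^m + 6 for some m ≥ 1.
Then c_{m+1} = 3c_m − 12 = 3·(-3^m + 6) − 12 = -3^{m+1} + 18 − 12 = -3^{m+1} + 6.
Hence c_n = -3^n + 6 for every n ≥ 1, by induction.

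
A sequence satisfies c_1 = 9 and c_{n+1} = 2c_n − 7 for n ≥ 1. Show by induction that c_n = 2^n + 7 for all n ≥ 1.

Base case: c_1 = 9, and 2^1 + 7 = 2 + 7 = 9.
Assume c_r = 2^r + 7 for some r ≥ 1.
Then c_{r+1} = 2c_r − 7 = 2·(2^r + 7) − 7 = 2^{r+1} + 14 − 7 = 2^{r+1} + 7.
This completes the inductive step, so c_n = 2^n + 7 for all n ≥ 1.

c_n = 2^n + 7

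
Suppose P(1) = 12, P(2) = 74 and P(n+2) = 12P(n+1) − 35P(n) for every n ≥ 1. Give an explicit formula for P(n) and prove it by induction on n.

Claim: P(n) = 7^n + 5^n.

Base cases: P(1) = 12 and 7^1 + 5^1 = 12; P(2) = 74 and 7^2 + 5^2 = 74.
Assume P(j) = 7^j + 5^j for all 1 ≤ j ≤ r, where r ≥ 2.
Then P(r+1) = 12P(r) − 35P(r−1) = 12·(7^r + 5^r) − 35·(7^{r−1} + 5^{r−1}) = (12·7 − 35)7^{r−1} + (12·5 − 35)5^{r−1} = 49·7^{r−1} + 25·5^{r−1} = 7^{r+1} + 5^{r+1}.
So the formula holds for r+1, and by strong induction P(n) = 7^n + 5^n for all n ≥ 1.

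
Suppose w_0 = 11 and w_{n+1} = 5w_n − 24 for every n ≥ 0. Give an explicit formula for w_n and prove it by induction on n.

Claim: w_n = 5^{n+1} + 6.

Base case: w_0 = 11, and 5^{0+1} + 6 = 5 + 6 = 11.
Assume w_j = 5^{j+1} + 6 for some j ≥ 0.
Then w_{j+1} = 5w_j − 24 = 5·(5^{j+1} + 6) − 24 = 5^{j+2} + 30 − 24 = 5^{j+2} + 6.
This completes the inductive step, so w_n = 5^{n+1} + 6 for all n ≥ 0.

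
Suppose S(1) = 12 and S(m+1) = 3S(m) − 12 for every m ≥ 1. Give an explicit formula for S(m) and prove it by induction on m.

Claim: S(m) = 2·3^m + 6.

Base case: S(1) = 12, and 2·3^1 + 6 = 6 + 6 = 12.
Assume S(r) = 2·3^r + 6 for some r ≥ 1.
Then S(r+1) = 3S(r) − 12 = 3·(2·3^r + 6) − 12 = 6·3^r + 18 − 12 = 2·3^{r+1} + 6.
Hence S(m) = 2·3^m + 6 for every m ≥ 1, by induction.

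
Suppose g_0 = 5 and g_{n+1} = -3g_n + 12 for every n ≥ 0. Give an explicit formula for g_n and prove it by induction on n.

Claim: g_n = 2·(-3)^n + 3.

Base case: g_0 = 5, and 2·(-3)^0 + 3 = 2 + 3 = 5.
Assume g_j = 2·(-3)^j + 3 for some j ≥ 0.
Then g_{j+1} = -3g_j + 12 = -3·(2·(-3)^j + 3) + 12 = -6·(-3)^j − 9 + 12 = 2·(-3)^{j+1} + 3.
This completes the inductive step, so g_n = 2·(-3)^n + 3 for all n ≥ 0.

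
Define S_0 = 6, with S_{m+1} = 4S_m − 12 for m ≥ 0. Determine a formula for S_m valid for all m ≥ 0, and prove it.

Claim: S_m = 2·4^m + 4.

Base case: S_0 = 6, and 2·4^0 + 4 = 2 + 4 = 6.
Assume S_k = 2·4^k + 4 for some k ≥ 0.
Then S_{k+1} = 4S_k − 12 = 4·(2·4^k + 4) − 12 = 8·4^k + 16 − 12 = 2·4^{k+1} + 4.
By induction, S_m = 2·4^m + 4 for all m ≥ 0.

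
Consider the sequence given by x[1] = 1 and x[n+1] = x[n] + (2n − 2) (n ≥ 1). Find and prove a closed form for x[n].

Claim: x[n] = n^2 − 3n + 3.

Base case: x[1] = 1, and 1^2 − 3·1 + 3 = 1.
Assume x[k] = k^2 − 3k + 3.
Then x[k+1] = x[k] + (2k − 2) = (k^2 − 3k + 3) + (2k − 2) = k^2 − k + 1,
and (k+1)^2 − 3·(k+1) + 3 = k^2 − k + 1.
By induction, x[n] = n^2 − 3n + 3 for all n ≥ 1.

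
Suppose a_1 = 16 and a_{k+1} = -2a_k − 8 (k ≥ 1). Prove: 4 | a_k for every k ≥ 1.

Base case: a_1 = 16 = 4·4, so 4 | a_1.
Assume 4 | a_r, so a_r = 4t for some integer t.
Then a_{r+1} = -2a_r − 8 = -2·(4t) − 8 = 4(-2t − 2), so 4 | a_{r+1}.
By induction, 4 | a_k for all k ≥ 1.

4 | a_k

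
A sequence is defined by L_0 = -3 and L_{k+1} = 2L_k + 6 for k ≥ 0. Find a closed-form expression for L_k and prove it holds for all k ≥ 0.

Claim: L_k = 3·2^k − 6.

Base case: L_0 = -3, and 3·2^0 − 6 = 3 − 6 = -3.
Assume L_m = 3·2^m − 6 for some m ≥ 0.
Then L_{m+1} = 2L_m + 6 = 2·(3·2^m − 6) + 6 = 6·2^m − 12 + 6 = 3·2^{m+1} − 6.
So the formula holds for m+1, and by induction L_k = 3·2^k − 6 for all k ≥ 0.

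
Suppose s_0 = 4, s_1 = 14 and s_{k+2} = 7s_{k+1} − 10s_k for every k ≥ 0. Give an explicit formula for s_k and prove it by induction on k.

Claim: s_k = 2·5^k + 2·2^k.

Base cases: s_0 = 4 and 2·5^0 + 2·2^0 = 4; s_1 = 14 and 2·5^1 + 2·2^1 = 14.
Assume s_j = 2·5^j + 2·2^j for all 0 ≤ j ≤ m, where m ≥ 1.
Then s_{m+1} = 7s_m − 10s_{m−1} = 7·(2·5^m + 2·2^m) − 10·(2·5^{m−1} + 2·2^{m−1}) = 2·(7·5 − 10)5^{m−1} + 2·(7·2 − 10)2^{m−1} = 50·5^{m−1} + 8·2^{m−1} = 2·5^{m+1} + 2·2^{m+1}.
This completes the inductive step, so s_k = 2·5^k + 2·2^k for all k ≥ 0.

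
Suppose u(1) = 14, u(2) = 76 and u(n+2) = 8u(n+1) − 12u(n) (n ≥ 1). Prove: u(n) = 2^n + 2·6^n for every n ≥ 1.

Base cases: u(1) = 14 and 2^1 + 2·6^1 = 14; u(2) = 76 and 2^2 + 2·6^2 = 76.
Assume u(i) = 2^i + 2·6^i for all 1 ≤ i ≤ j, where j ≥ 2.
Then u(j+1) = 8u(j) − 12u(j−1) = 8·(2^j + 2·6^j) − 12·(2^{j−1} + 2·6^{j−1}) = (8·2 − 12)2^{j−1} + 2·(8·6 − 12)6^{j−1} = 4·2^{j−1} + 72·6^{j−1} = 2^{j+1} + 2·6^{j+1}.
Hence u(n) = 2^n + 2·6^n for every n ≥ 1, by strong induction.

u(n) = 2^n + 2·6^n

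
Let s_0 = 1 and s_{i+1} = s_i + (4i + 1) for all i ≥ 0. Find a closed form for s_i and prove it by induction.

Claim: s_i = 2i^2 − i + 1.

Base case: s_0 = 1, and 2·0^2 − 0 + 1 = 1.
Assume s_m = 2m^2 − m + 1.
Then s_{m+1} = s_m + (4m + 1) = (2m^2 − m + 1) + (4m + 1) = 2m^2 + 3m + 2,
and 2·(m+1)^2 − (m+1) + 1 = 2m^2 + 3m + 2.
By induction, s_i = 2i^2 − i + 1 for all i ≥ 0.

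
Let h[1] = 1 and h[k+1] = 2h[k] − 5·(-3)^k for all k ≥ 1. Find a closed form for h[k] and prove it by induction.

Claim: h[k] = 2·2^k + (-3)^k.

Base case: h[1] = 1, and 2·2^1 + (-3)^1 = 4 − 3 = 1.
Assume h[r] = 2·2^r + (-3)^r for some r ≥ 1.
Then h[r+1] = 2h[r] − 5·(-3)^r = 2·(2·2^r + (-3)^r) − 5·(-3)^r = 2·2^{r+1} + 2·(-3)^r − 5·(-3)^r = 2·2^{r+1} − 3·(-3)^r = 2·2^{r+1} + (-3)^{r+1}.
So the formula holds for r+1, and by induction h[k] = 2·2^k + (-3)^k for all k ≥ 1.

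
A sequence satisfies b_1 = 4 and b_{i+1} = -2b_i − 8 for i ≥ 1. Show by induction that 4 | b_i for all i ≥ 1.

Base case: b_1 = 4 = 4·1, so 4 | b_1.
Assume 4 | b_m, so b_m = 4t for some integer t.
Then b_{m+1} = -2b_m − 8 = -2·(4t) − 8 = 4(-2t − 2), so 4 | b_{m+1}.
This completes the inductive step, so 4 | b_i for all i ≥ 1.

4 | b_i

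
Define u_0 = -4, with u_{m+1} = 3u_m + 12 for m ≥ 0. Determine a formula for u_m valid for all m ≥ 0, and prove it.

Claim: u_m = 2·3^m − 6.

Base case: u_0 = -4, and 2·3^0 − 6 = 2 − 6 = -4.
Assume u_j = 2·3^j − 6 for some j ≥ 0.
Then u_{j+1} = 3u_j + 12 = 3·(2·3^j − 6) + 12 = 6·3^j − 18 + 12 = 2·3^{j+1} − 6.
By induction, u_m = 2·3^m − 6 for all m ≥ 0.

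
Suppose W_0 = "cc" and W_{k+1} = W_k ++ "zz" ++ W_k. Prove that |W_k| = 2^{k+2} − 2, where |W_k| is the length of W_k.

Base case: |W_0| = 2, and 2^{0+2} − 2 = 2.
Assume |W_j| = 2^{j+2} − 2.
Then |W_{j+1}| = |W_j| + 2 + |W_j| = 2|W_j| + 2 = 2(2^{j+2} − 2) + 2 = 2^{j+3} − 4 + 2 = 2^{j+3} − 2.
This completes the inductive step, so |W_k| = 2^{k+2} − 2 for all k ≥ 0.

|W_k| = 2^{k+2} − 2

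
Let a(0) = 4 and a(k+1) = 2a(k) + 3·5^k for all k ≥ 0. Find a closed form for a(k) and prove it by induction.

Claim: a(k) = 3·2^k + 5^k.

Base case: a(0) = 4, and 3·2^0 + 5^0 = 3 + 1 = 4.
Assume a(r) = 3·2^r + 5^r for some r ≥ 0.
Then a(r+1) = 2a(r) + 3·5^r = 2·(3·2^r + 5^r) + 3·5^r = 3·2^{r+1} + 2·5^r + 3·5^r = 3·2^{r+1} + 5·5^r = 3·2^{r+1} + 5^{r+1}.
So the formula holds for r+1, and by induction a(k) = 3·2^k + 5^k for all k ≥ 0.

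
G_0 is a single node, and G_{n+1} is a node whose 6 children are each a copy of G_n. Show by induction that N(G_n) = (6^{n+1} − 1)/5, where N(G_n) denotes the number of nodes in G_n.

Base case: N(G_0) = 1, and (6^{0+1} − 1)/5 = 1.
Assume N(G_m) = (6^{m+1} − 1)/5.
Then N(G_{m+1}) = 1 + 6N(G_m) = 1 + 6·(6^{m+1} − 1)/5 = 1 + (6^{m+2} − 6)/5 = (5 + 6^{m+2} − 6)/5 = (6^{m+2} − 1)/5.
So the formula holds for m+1, and by induction N(G_n) = (6^{n+1} − 1)/5 for all n ≥ 0.

N(G_n) = (6^{n+1} − 1)/5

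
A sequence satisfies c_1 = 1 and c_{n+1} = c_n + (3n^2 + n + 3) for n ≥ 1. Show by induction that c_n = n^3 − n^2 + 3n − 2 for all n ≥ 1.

Base case: c_1 = 1, and 1^3 − 1^2 + 3·1 − 2 = 1.
Assume c_k = k^3 − k^2 + 3k − 2.
Then c_{k+1} = c_k + (3k^2 + k + 3) = (k^3 − k^2 + 3k − 2) + (3k^2 + k + 3) = k^3 + 2k^2 + 4k + 1,
and (k+1)^3 − (k+1)^2 + 3·(k+1) − 2 = k^3 + 2k^2 + 4k + 1.
By induction, c_n = n^3 − n^2 + 3n − 2 for all n ≥ 1.

c_n = n^3 − n^2 + 3n − 2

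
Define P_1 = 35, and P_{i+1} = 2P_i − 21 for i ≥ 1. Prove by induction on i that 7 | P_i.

Base case: P_1 = 35 = 7·5, so 7 | P_1.
Assume 7 | P_m, so P_m = 7t for some integer t.
Then P_{m+1} = 2P_m − 21 = 2·(7t) − 21 = 7(2t − 3), so 7 | P_{m+1}.
Hence 7 | P_i for every i ≥ 1, by induction.

7 | P_i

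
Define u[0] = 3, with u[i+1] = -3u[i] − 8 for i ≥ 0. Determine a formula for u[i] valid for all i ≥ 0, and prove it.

Claim: u[i] = 5·(-3)^i − 2.

Base case: u[0] = 3, and 5·(-3)^0 − 2 = 5 − 2 = 3.
Assume u[k] = 5·(-3)^k − 2 for some k ≥ 0.
Then u[k+1] = -3u[k] − 8 = -3·(5·(-3)^k − 2) − 8 = -15·(-3)^k + 6 − 8 = 5·(-3)^{k+1} − 2.
So the formula holds for k+1, and by induction u[i] = 5·(-3)^i − 2 for all i ≥ 0.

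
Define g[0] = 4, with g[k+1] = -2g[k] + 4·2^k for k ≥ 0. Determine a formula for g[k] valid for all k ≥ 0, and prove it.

Claim: g[k] = 3·(-2)^k + 2^k.

Base case: g[0] = 4, and 3·(-2)^0 + 2^0 = 3 + 1 = 4.
Assume g[j] = 3·(-2)^j + 2^j for some j ≥ 0.
Then g[j+1] = -2g[j] + 4·2^j = -2·(3·(-2)^j + 2^j) + 4·2^j = 3·(-2)^{j+1} − 2·2^j + 4·2^j = 3·(-2)^{j+1} + 2·2^j = 3·(-2)^{j+1} + 2^{j+1}.
By induction, g[k] = 3·(-2)^k + 2^k for all k ≥ 0.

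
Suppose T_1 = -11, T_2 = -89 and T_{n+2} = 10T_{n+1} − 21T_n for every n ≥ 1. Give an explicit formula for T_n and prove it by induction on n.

Claim: T_n = 3^n − 2·7^n.

Base cases: T_1 = -11 and 3^1 − 2·7^1 = -11; T_2 = -89 and 3^2 − 2·7^2 = -89.
Assume T_j = 3^j − 2·7^j for all 1 ≤ j ≤ k, where k ≥ 2.
Then T_{k+1} = 10T_k − 21T_{k−1} = 10·(3^k − 2·7^k) − 21·(3^{k−1} − 2·7^{k−1}) = (10·3 − 21)3^{k−1} − 2·(10·7 − 21)7^{k−1} = 9·3^{k−1} − 98·7^{k−1} = 3^{k+1} − 2·7^{k+1}.
So the formula holds for k+1, and by strong induction T_n = 3^n − 2·7^n for all n ≥ 1.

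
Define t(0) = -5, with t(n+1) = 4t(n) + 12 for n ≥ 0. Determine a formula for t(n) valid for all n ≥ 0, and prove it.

Claim: t(n) = -4^n − 4.

Base case: t(0) = -5, and -4^0 − 4 = -1 − 4 = -5.
Assume t(m) = -4^m − 4 for some m ≥ 0.
Then t(m+1) = 4t(m) + 12 = 4·(-4^m − 4) + 12 = -4^{m+1} − 16 + 12 = -4^{m+1} − 4.
So the formula holds for m+1, and by induction t(n) = -4^n − 4 for all n ≥ 0.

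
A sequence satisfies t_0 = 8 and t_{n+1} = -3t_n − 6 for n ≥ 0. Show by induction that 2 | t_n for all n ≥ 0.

Base case: t_0 = 8 = 2·4, so 2 | t_0.
Assume 2 | t_k, so t_k = 2s for some integer s.
Then t_{k+1} = -3t_k − 6 = -3·(2s) − 6 = 2(-3s − 3), so 2 | t_{k+1}.
By induction, 2 | t_n for all n ≥ 0.

2 | t_n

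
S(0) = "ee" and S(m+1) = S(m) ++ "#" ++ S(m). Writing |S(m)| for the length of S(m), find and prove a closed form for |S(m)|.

Claim: |S(m)| = 3·2^m − 1.

Base case: |S(0)| = 2, and 3·2^0 − 1 = 2.
Assume |S(r)| = 3·2^r − 1.
Then |S(r+1)| = |S(r)| + 1 + |S(r)| = 2|S(r)| + 1 = 2(3·2^r − 1) + 1 = 3·2^{r+1} − 2 + 1 = 3·2^{r+1} − 1.
So the formula holds for r+1, and by induction |S(m)| = 3·2^m − 1 for all m ≥ 0.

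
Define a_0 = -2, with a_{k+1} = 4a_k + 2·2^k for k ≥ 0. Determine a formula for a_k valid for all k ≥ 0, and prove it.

Claim: a_k = -4^k − 2^k.

Base case: a_0 = -2, and -4^0 − 2^0 = -1 − 1 = -2.
Assume a_j = -4^j − 2^j for some j ≥ 0.
Then a_{j+1} = 4a_j + 2·2^j = 4·(-4^j − 2^j) + 2·2^j = -4^{j+1} − 4·2^j + 2·2^j = -4^{j+1} − 2·2^j = -4^{j+1} − 2^{j+1}.
Hence a_k = -4^k − 2^k for every k ≥ 0, by induction.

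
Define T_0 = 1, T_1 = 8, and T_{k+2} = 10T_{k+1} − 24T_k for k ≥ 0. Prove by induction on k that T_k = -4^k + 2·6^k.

Base cases: T_0 = 1 and -4^0 + 2·6^0 = 1; T_1 = 8 and -4^1 + 2·6^1 = 8.
Assume T_i = -4^i + 2·6^i for all 0 ≤ i ≤ j, where j ≥ 1.
Then T_{j+1} = 10T_j − 24T_{j−1} = 10·(-4^j + 2·6^j) − 24·(-4^{j−1} + 2·6^{j−1}) = -(10·4 − 24)4^{j−1} + 2·(10·6 − 24)6^{j−1} = -16·4^{j−1} + 72·6^{j−1} = -4^{j+1} + 2·6^{j+1}.
So the formula holds for j+1, and by strong induction T_k = -4^k + 2·6^k for all k ≥ 0.

T_k = -4^k + 2·6^k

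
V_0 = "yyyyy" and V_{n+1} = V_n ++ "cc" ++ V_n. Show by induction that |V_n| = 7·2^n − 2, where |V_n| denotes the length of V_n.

Base case: |V_0| = 5, and 7·2^0 − 2 = 5.
Assume |V_r| = 7·2^r − 2.
Then |V_{r+1}| = |V_r| + 2 + |V_r| = 2|V_r| + 2 = 2(7·2^r − 2) + 2 = 7·2^{r+1} − 4 + 2 = 7·2^{r+1} − 2.
Hence |V_n| = 7·2^n − 2 for every n ≥ 0, by induction.

|V_n| = 7·2^n − 2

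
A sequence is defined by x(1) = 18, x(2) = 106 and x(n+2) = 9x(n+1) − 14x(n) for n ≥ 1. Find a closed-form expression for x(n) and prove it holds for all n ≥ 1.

Claim: x(n) = 2·2^n + 2·7^n.

Base cases: x(1) = 18 and 2·2^1 + 2·7^1 = 18; x(2) = 106 and 2·2^2 + 2·7^2 = 106.
Assume x(j) = 2·2^j + 2·7^j for all 1 ≤ j ≤ r, where r ≥ 2.
Then x(r+1) = 9x(r) − 14x(r−1) = 9·(2·2^r + 2·7^r) − 14·(2·2^{r−1} + 2·7^{r−1}) = 2·(9·2 − 14)2^{r−1} + 2·(9·7 − 14)7^{r−1} = 8·2^{r−1} + 98·7^{r−1} = 2·2^{r+1} + 2·7^{r+1}.
This completes the inductive step, so x(n) = 2·2^n + 2·7^n for all n ≥ 1.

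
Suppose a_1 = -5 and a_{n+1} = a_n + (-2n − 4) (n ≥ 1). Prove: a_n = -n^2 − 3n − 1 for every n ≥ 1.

Base case: a_1 = -5, and -1^2 − 3·1 − 1 = -5.
Assume a_m = -m^2 − 3m − 1.
Then a_{m+1} = a_m + (-2m − 4) = (-m^2 − 3m − 1) + (-2m − 4) = -m^2 − 5m − 5,
and -(m+1)^2 − 3·(m+1) − 1 = -m^2 − 5m − 5.
This completes the inductive step, so a_n = -n^2 − 3n − 1 for all n ≥ 1.

a_n = -n^2 − 3n − 1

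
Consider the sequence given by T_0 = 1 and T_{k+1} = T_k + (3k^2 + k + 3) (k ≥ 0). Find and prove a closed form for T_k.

Claim: T_k = k^3 − k^2 + 3k + 1.

Base case: T_0 = 1, and 0^3 − 0^2 + 3·0 + 1 = 1.
Assume T_m = m^3 − m^2 + 3m + 1.
Then T_{m+1} = T_m + (3m^2 + m + 3) = (m^3 − m^2 + 3m + 1) + (3m^2 + m + 3) = m^3 + 2m^2 + 4m + 4,
and (m+1)^3 − (m+1)^2 + 3·(m+1) + 1 = m^3 + 2m^2 + 4m + 4.
By induction, T_k = k^3 − k^2 + 3k + 1 for all k ≥ 0.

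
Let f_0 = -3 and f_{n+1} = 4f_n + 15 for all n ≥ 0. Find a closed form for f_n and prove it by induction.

Claim: f_n = 2·4^n − 5.

Base case: f_0 = -3, and 2·4^0 − 5 = 2 − 5 = -3.
Assume f_r = 2·4^r − 5 for some r ≥ 0.
Then f_{r+1} = 4f_r + 15 = 4·(2·4^r − 5) + 15 = 8·4^r − 20 + 15 = 2·4^{r+1} − 5.
By induction, f_n = 2·4^n − 5 for all n ≥ 0.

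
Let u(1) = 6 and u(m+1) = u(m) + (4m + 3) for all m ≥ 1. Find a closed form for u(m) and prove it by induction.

Claim: u(m) = 2m^2 + m + 3.

Base case: u(1) = 6, and 2·1^2 + 1 + 3 = 6.
Assume u(r) = 2r^2 + r + 3.
Then u(r+1) = u(r) + (4r + 3) = (2r^2 + r + 3) + (4r + 3) = 2r^2 + 5r + 6,
and 2·(r+1)^2 + (r+1) + 3 = 2r^2 + 5r + 6.
This completes the inductive step, so u(m) = 2m^2 + m + 3 for all m ≥ 1.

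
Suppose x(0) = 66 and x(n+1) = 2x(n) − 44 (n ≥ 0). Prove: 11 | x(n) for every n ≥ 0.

Base case: x(0) = 66 = 11·6, so 11 | x(0).
Assume 11 | x(m), so x(m) = 11t for some integer t.
Then x(m+1) = 2x(m) − 44 = 2·(11t) − 44 = 11(2t − 4), so 11 | x(m+1).
By induction, 11 | x(n) for all n ≥ 0.

11 | x(n)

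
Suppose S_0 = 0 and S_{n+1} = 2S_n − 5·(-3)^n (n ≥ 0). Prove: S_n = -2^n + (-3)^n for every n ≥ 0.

Base case: S_0 = 0, and -2^0 + (-3)^0 = -1 + 1 = 0.
Assume S_j = -2^j + (-3)^j for some j ≥ 0.
Then S_{j+1} = 2S_j − 5·(-3)^j = 2·(-2^j + (-3)^j) − 5·(-3)^j = -2^{j+1} + 2·(-3)^j − 5·(-3)^j = -2^{j+1} − 3·(-3)^j = -2^{j+1} + (-3)^{j+1}.
So the formula holds for j+1, and by induction S_n = -2^n + (-3)^n for all n ≥ 0.

S_n = -2^n + (-3)^n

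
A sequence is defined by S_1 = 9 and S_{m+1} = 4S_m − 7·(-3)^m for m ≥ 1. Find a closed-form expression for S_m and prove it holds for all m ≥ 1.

Claim: S_m = 3·4^m + (-3)^m.

Base case: S_1 = 9, and 3·4^1 + (-3)^1 = 12 − 3 = 9.
Assume S_r = 3·4^r + (-3)^r for some r ≥ 1.
Then S_{r+1} = 4S_r − 7·(-3)^r = 4·(3·4^r + (-3)^r) − 7·(-3)^r = 3·4^{r+1} + 4·(-3)^r − 7·(-3)^r = 3·4^{r+1} − 3·(-3)^r = 3·4^{r+1} + (-3)^{r+1}.
This completes the inductive step, so S_m = 3·4^m + (-3)^m for all m ≥ 1.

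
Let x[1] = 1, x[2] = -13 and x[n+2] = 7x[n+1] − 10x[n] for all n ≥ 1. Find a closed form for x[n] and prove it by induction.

Claim: x[n] = 3·2^n − 5^n.

Base cases: x[1] = 1 and 3·2^1 − 5^1 = 1; x[2] = -13 and 3·2^2 − 5^2 = -13.
Assume x[j] = 3·2^j − 5^j for all 1 ≤ j ≤ r, where r ≥ 2.
Then x[r+1] = 7x[r] − 10x[r−1] = 7·(3·2^r − 5^r) − 10·(3·2^{r−1} − 5^{r−1}) = 3·(7·2 − 10)2^{r−1} − (7·5 − 10)5^{r−1} = 12·2^{r−1} − 25·5^{r−1} = 3·2^{r+1} − 5^{r+1}.
By strong induction, x[n] = 3·2^n − 5^n for all n ≥ 1.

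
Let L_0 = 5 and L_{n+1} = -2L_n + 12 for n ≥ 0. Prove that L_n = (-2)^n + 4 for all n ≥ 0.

Base case: L_0 = 5, and (-2)^0 + 4 = 1 + 4 = 5.
Assume L_j = (-2)^j + 4 for some j ≥ 0.
Then L_{j+1} = -2L_j + 12 = -2·((-2)^j + 4) + 12 = -2·(-2)^j − 8 + 12 = (-2)^{j+1} + 4.
This completes the inductive step, so L_n = (-2)^n + 4 for all n ≥ 0.

L_n = (-2)^n + 4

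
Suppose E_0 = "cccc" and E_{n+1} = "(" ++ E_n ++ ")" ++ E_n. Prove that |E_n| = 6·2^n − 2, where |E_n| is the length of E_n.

Base case: |E_0| = 4, and 6·2^0 − 2 = 4.
Assume |E_k| = 6·2^k − 2.
Then |E_{k+1}| = 1 + |E_k| + 1 + |E_k| = 2|E_k| + 2 = 2(6·2^k − 2) + 2 = 6·2^{k+1} − 4 + 2 = 6·2^{k+1} − 2.
By induction, |E_n| = 6·2^n − 2 for all n ≥ 0.

|E_n| = 6·2^n − 2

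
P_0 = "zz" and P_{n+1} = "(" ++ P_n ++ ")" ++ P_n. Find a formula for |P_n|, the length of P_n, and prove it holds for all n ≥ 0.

Claim: |P_n| = 2^{n+2} − 2.

Base case: |P_0| = 2, and 2^{0+2} − 2 = 2.
Assume |P_m| = 2^{m+2} − 2.
Then |P_{m+1}| = 1 + |P_m| + 1 + |P_m| = 2|P_m| + 2 = 2(2^{m+2} − 2) + 2 = 2^{m+3} − 4 + 2 = 2^{m+3} − 2.
So the formula holds for m+1, and by induction |P_n| = 2^{n+2} − 2 for all n ≥ 0.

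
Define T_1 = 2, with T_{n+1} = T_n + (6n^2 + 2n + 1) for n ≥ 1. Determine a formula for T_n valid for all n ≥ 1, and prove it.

Claim: T_n = 2n^3 − 2n^2 + n + 1.

Base case: T_1 = 2, and 2·1^3 − 2·1^2 + 1 + 1 = 2.
Assume T_m = 2m^3 − 2m^2 + m + 1.
Then T_{m+1} = T_m + (6m^2 + 2m + 1) = (2m^3 − 2m^2 + m + 1) + (6m^2 + 2m + 1) = 2m^3 + 4m^2 + 3m + 2,
and 2·(m+1)^3 − 2·(m+1)^2 + (m+1) + 1 = 2m^3 + 4m^2 + 3m + 2.
Hence T_n = 2n^3 − 2n^2 + n + 1 for every n ≥ 1, by induction.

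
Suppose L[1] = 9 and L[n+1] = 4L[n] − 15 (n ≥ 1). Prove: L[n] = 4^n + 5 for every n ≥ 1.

Base case: L[1] = 9, and 4^1 + 5 = 4 + 5 = 9.
Assume L[m] = 4^m + 5 for some m ≥ 1.
Then L[m+1] = 4L[m] − 15 = 4·(4^m + 5) − 15 = 4^{m+1} + 20 − 15 = 4^{m+1} + 5.
Hence L[n] = 4^n + 5 for every n ≥ 1, by induction.

L[n] = 4^n + 5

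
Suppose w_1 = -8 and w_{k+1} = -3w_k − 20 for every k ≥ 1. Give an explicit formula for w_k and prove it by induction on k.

Claim: w_k = (-3)^k − 5.

Base case: w_1 = -8, and (-3)^1 − 5 = -3 − 5 = -8.
Assume w_r = (-3)^r − 5 for some r ≥ 1.
Then w_{r+1} = -3w_r − 20 = -3·((-3)^r − 5) − 20 = -3·(-3)^r + 15 − 20 = (-3)^{r+1} − 5.
This completes the inductive step, so w_k = (-3)^k − 5 for all k ≥ 1.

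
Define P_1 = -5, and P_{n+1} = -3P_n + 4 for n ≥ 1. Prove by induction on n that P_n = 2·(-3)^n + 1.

Base case: P_1 = -5, and 2·(-3)^1 + 1 = -6 + 1 = -5.
Assume P_m = 2·(-3)^m + 1 for some m ≥ 1.
Then P_{m+1} = -3P_m + 4 = -3·(2·(-3)^m + 1) + 4 = -6·(-3)^m − 3 + 4 = 2·(-3)^{m+1} + 1.
Hence P_n = 2·(-3)^n + 1 for every n ≥ 1, by induction.

P_n = 2·(-3)^n + 1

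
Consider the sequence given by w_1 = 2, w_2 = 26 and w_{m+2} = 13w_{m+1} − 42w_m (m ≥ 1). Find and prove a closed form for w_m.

Claim: w_m = 2·7^m − 2·6^m.

Base cases: w_1 = 2 and 2·7^1 − 2·6^1 = 2; w_2 = 26 and 2·7^2 − 2·6^2 = 26.
Assume w_j = 2·7^j − 2·6^j for all 1 ≤ j ≤ r, where r ≥ 2.
Then w_{r+1} = 13w_r − 42w_{r−1} = 13·(2·7^r − 2·6^r) − 42·(2·7^{r−1} − 2·6^{r−1}) = 2·(13·7 − 42)7^{r−1} − 2·(13·6 − 42)6^{r−1} = 98·7^{r−1} − 72·6^{r−1} = 2·7^{r+1} − 2·6^{r+1}.
This completes the inductive step, so w_m = 2·7^m − 2·6^m for all m ≥ 1.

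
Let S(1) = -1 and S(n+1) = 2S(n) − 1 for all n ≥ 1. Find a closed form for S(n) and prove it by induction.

Claim: S(n) = -2^n + 1.

Base case: S(1) = -1, and -2^1 + 1 = -2 + 1 = -1.
Assume S(j) = -2^j + 1 for some j ≥ 1.
Then S(j+1) = 2S(j) − 1 = 2·(-2^j + 1) − 1 = -2^{j+1} + 2 − 1 = -2^{j+1} + 1.
Hence S(n) = -2^n + 1 for every n ≥ 1, by induction.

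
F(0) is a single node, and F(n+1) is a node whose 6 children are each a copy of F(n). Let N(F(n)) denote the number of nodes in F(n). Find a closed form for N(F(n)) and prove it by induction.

Claim: N(F(n)) = (6^{n+1} − 1)/5.

Base case: N(F(0)) = 1, and (6^{0+1} − 1)/5 = 1.
Assume N(F(r)) = (6^{r+1} − 1)/5.
Then N(F(r+1)) = 1 + 6N(F(r)) = 1 + 6·(6^{r+1} − 1)/5 = 1 + (6^{r+2} − 6)/5 = (5 + 6^{r+2} − 6)/5 = (6^{r+2} − 1)/5.
Hence N(F(n)) = (6^{n+1} − 1)/5 for every n ≥ 0, by induction.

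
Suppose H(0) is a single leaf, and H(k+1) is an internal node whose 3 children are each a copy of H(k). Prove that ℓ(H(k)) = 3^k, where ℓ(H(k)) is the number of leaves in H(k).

Base case: ℓ(H(0)) = 1, and 3^0 = 1.
Assume ℓ(H(m)) = 3^m.
Then ℓ(H(m+1)) = 3·ℓ(H(m)) = 3·3^m = 3^{m+1}.
This completes the inductive step, so ℓ(H(k)) = 3^k for all k ≥ 0.

ℓ(H(k)) = 3^k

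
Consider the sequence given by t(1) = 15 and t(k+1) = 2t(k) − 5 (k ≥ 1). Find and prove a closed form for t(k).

Claim: t(k) = 5·2^k + 5.

Base case: t(1) = 15, and 5·2^1 + 5 = 10 + 5 = 15.
Assume t(r) = 5·2^r + 5 for some r ≥ 1.
Then t(r+1) = 2t(r) − 5 = 2·(5·2^r + 5) − 5 = 10·2^r + 10 − 5 = 5·2^{r+1} + 5.
So the formula holds for r+1, and by induction t(k) = 5·2^k + 5 for all k ≥ 1.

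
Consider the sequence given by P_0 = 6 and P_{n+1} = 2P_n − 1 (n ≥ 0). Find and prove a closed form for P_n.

Claim: P_n = 5·2^n + 1.

Base case: P_0 = 6, and 5·2^0 + 1 = 5 + 1 = 6.
Assume P_k = 5·2^k + 1 for some k ≥ 0.
Then P_{k+1} = 2P_k − 1 = 2·(5·2^k + 1) − 1 = 10·2^k + 2 − 1 = 5·2^{k+1} + 1.
This completes the inductive step, so P_n = 5·2^n + 1 for all n ≥ 0.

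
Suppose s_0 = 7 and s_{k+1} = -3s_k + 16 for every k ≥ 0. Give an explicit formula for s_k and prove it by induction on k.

Claim: s_k = 3·(-3)^k + 4.

Base case: s_0 = 7, and 3·(-3)^0 + 4 = 3 + 4 = 7.
Assume s_j = 3·(-3)^j + 4 for some j ≥ 0.
Then s_{j+1} = -3s_j + 16 = -3·(3·(-3)^j + 4) + 16 = -9·(-3)^j − 12 + 16 = 3·(-3)^{j+1} + 4.
This completes the inductive step, so s_k = 3·(-3)^k + 4 for all k ≥ 0.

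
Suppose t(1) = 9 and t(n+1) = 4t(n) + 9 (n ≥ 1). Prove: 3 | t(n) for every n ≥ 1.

Base case: t(1) = 9 = 3·3, so 3 | t(1).
Assume 3 | t(m), so t(m) = 3s for some integer s.
Then t(m+1) = 4t(m) + 9 = 4·(3s) + 9 = 3(4s + 3), so 3 | t(m+1).
So the property holds for m+1, and by induction 3 | t(n) for all n ≥ 1.

3 | t(n)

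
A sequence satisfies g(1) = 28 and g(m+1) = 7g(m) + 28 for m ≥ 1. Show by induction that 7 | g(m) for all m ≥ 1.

Base case: g(1) = 28 = 7·4, so 7 | g(1).
Assume 7 | g(r), so g(r) = 7t for some integer t.
Then g(r+1) = 7g(r) + 28 = 7·(7t) + 28 = 7(7t + 4), so 7 | g(r+1).
Hence 7 | g(m) for every m ≥ 1, by induction.

7 | g(m)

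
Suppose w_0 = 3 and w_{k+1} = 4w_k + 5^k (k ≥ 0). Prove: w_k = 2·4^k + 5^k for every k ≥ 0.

Base case: w_0 = 3, and 2·4^0 + 5^0 = 2 + 1 = 3.
Assume w_m = 2·4^m + 5^m for some m ≥ 0.
Then w_{m+1} = 4w_m + 5^m = 4·(2·4^m + 5^m) + 5^m = 2·4^{m+1} + 4·5^m + 5^m = 2·4^{m+1} + 5·5^m = 2·4^{m+1} + 5^{m+1}.
So the formula holds for m+1, and by induction w_k = 2·4^k + 5^k for all k ≥ 0.

w_k = 2·4^k + 5^k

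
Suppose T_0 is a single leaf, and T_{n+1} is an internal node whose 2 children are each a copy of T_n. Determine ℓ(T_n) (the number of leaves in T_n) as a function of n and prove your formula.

Claim: ℓ(T_n) = 2^n.

Base case: ℓ(T_0) = 1, and 2^0 = 1.
Assume ℓ(T_j) = 2^j.
Then ℓ(T_{j+1}) = 2·ℓ(T_j) = 2·2^j = 2^{j+1}.
Hence ℓ(T_n) = 2^n for every n ≥ 0, by induction.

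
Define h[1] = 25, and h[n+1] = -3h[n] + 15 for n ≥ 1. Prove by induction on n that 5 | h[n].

Base case: h[1] = 25 = 5·5, so 5 | h[1].
Assume 5 | h[k], so h[k] = 5t for some integer t.
Then h[k+1] = -3h[k] + 15 = -3·(5t) + 15 = 5(-3t + 3), so 5 | h[k+1].
This completes the inductive step, so 5 | h[n] for all n ≥ 1.

5 | h[n]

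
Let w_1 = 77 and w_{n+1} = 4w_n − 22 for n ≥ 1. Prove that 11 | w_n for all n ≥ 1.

Base case: w_1 = 77 = 11·7, so 11 | w_1.
Assume 11 | w_m, so w_m = 11t for some integer t.
Then w_{m+1} = 4w_m − 22 = 4·(11t) − 22 = 11(4t − 2), so 11 | w_{m+1}.
So the property holds for m+1, and by induction 11 | w_n for all n ≥ 1.

11 | w_n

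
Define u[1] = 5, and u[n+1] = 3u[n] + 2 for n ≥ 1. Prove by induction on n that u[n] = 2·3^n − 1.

Base case: u[1] = 5, and 2·3^1 − 1 = 6 − 1 = 5.
Assume u[r] = 2·3^r − 1 for some r ≥ 1.
Then u[r+1] = 3u[r] + 2 = 3·(2·3^r − 1) + 2 = 6·3^r − 3 + 2 = 2·3^{r+1} − 1.
By induction, u[n] = 2·3^n − 1 for all n ≥ 1.

u[n] = 2·3^n − 1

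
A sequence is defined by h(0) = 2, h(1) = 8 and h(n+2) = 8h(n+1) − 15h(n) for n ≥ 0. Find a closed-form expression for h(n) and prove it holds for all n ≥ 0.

Claim: h(n) = 3^n + 5^n.

Base cases: h(0) = 2 and 3^0 + 5^0 = 2; h(1) = 8 and 3^1 + 5^1 = 8.
Assume h(j) = 3^j + 5^j for all 0 ≤ j ≤ r, where r ≥ 1.
Then h(r+1) = 8h(r) − 15h(r−1) = 8·(3^r + 5^r) − 15·(3^{r−1} + 5^{r−1}) = (8·3 − 15)3^{r−1} + (8·5 − 15)5^{r−1} = 9·3^{r−1} + 25·5^{r−1} = 3^{r+1} + 5^{r+1}.
By strong induction, h(n) = 3^n + 5^n for all n ≥ 0.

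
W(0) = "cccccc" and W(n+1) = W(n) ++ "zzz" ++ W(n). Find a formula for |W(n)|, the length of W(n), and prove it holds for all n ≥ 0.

Claim: |W(n)| = 9·2^n − 3.

Base case: |W(0)| = 6, and 9·2^0 − 3 = 6.
Assume |W(r)| = 9·2^r − 3.
Then |W(r+1)| = |W(r)| + 3 + |W(r)| = 2|W(r)| + 3 = 2(9·2^r − 3) + 3 = 9·2^{r+1} − 6 + 3 = 9·2^{r+1} − 3.
By induction, |W(n)| = 9·2^n − 3 for all n ≥ 0.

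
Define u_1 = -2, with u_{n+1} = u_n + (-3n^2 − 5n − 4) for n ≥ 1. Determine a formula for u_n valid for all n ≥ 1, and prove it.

Claim: u_n = -n^3 − n^2 − 2n + 2.

Base case: u_1 = -2, and -1^3 − 1^2 − 2·1 + 2 = -2.
Assume u_m = -m^3 − m^2 − 2m + 2.
Then u_{m+1} = u_m + (-3m^2 − 5m − 4) = (-m^3 − m^2 − 2m + 2) + (-3m^2 − 5m − 4) = -m^3 − 4m^2 − 7m − 2,
and -(m+1)^3 − (m+1)^2 − 2·(m+1) + 2 = -m^3 − 4m^2 − 7m − 2.
By induction, u_n = -n^3 − n^2 − 2n + 2 for all n ≥ 1.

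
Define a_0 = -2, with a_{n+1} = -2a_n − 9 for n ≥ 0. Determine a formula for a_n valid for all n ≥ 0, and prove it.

Claim: a_n = (-2)^n − 3.

Base case: a_0 = -2, and (-2)^0 − 3 = 1 − 3 = -2.
Assume a_m = (-2)^m − 3 for some m ≥ 0.
Then a_{m+1} = -2a_m − 9 = -2·((-2)^m − 3) − 9 = -2·(-2)^m + 6 − 9 = (-2)^{m+1} − 3.
This completes the inductive step, so a_n = (-2)^n − 3 for all n ≥ 0.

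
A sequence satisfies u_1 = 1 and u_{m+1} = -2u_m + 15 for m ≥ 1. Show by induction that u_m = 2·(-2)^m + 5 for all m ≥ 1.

Base case: u_1 = 1, and 2·(-2)^1 + 5 = -4 + 5 = 1.
Assume u_j = 2·(-2)^j + 5 for some j ≥ 1.
Then u_{j+1} = -2u_j + 15 = -2·(2·(-2)^j + 5) + 15 = -4·(-2)^j − 10 + 15 = 2·(-2)^{j+1} + 5.
By induction, u_m = 2·(-2)^m + 5 for all m ≥ 1.

u_m = 2·(-2)^m + 5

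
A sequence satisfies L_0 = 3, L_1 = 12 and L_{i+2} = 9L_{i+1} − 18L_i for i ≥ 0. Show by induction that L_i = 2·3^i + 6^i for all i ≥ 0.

Base cases: L_0 = 3 and 2·3^0 + 6^0 = 3; L_1 = 12 and 2·3^1 + 6^1 = 12.
Assume L_j = 2·3^j + 6^j for all 0 ≤ j ≤ k, where k ≥ 1.
Then L_{k+1} = 9L_k − 18L_{k−1} = 9·(2·3^k + 6^k) − 18·(2·3^{k−1} + 6^{k−1}) = 2·(9·3 − 18)3^{k−1} + (9·6 − 18)6^{k−1} = 18·3^{k−1} + 36·6^{k−1} = 2·3^{k+1} + 6^{k+1}.
Hence L_i = 2·3^i + 6^i for every i ≥ 0, by strong induction.

L_i = 2·3^i + 6^i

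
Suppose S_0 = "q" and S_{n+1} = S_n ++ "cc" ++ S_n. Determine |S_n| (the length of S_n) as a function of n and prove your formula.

Claim: |S_n| = 3·2^n − 2.

Base case: |S_0| = 1, and 3·2^0 − 2 = 1.
Assume |S_k| = 3·2^k − 2.
Then |S_{k+1}| = |S_k| + 2 + |S_k| = 2|S_k| + 2 = 2(3·2^k − 2) + 2 = 3·2^{k+1} − 4 + 2 = 3·2^{k+1} − 2.
By induction, |S_n| = 3·2^n − 2 for all n ≥ 0.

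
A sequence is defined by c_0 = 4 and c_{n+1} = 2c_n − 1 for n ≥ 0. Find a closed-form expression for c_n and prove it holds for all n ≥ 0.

Claim: c_n = 3·2^n + 1.

Base case: c_0 = 4, and 3·2^0 + 1 = 3 + 1 = 4.
Assume c_r = 3·2^r + 1 for some r ≥ 0.
Then c_{r+1} = 2c_r − 1 = 2·(3·2^r + 1) − 1 = 6·2^r + 2 − 1 = 3·2^{r+1} + 1.
By induction, c_n = 3·2^n + 1 for all n ≥ 0.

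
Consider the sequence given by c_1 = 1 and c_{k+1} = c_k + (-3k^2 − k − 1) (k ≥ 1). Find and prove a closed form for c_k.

Claim: c_k = -k^3 + k^2 − k + 2.

Base case: c_1 = 1, and -1^3 + 1^2 − 1 + 2 = 1.
Assume c_r = -r^3 + r^2 − r + 2.
Then c_{r+1} = c_r + (-3r^2 − r − 1) = (-r^3 + r^2 − r + 2) + (-3r^2 − r − 1) = -r^3 − 2r^2 − 2r + 1,
and -(r+1)^3 + (r+1)^2 − (r+1) + 2 = -r^3 − 2r^2 − 2r + 1.
Hence c_k = -k^3 + k^2 − k + 2 for every k ≥ 1, by induction.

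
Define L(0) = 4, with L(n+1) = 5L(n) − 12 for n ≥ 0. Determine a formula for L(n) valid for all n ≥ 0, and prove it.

Claim: L(n) = 5^n + 3.

Base case: L(0) = 4, and 5^0 + 3 = 1 + 3 = 4.
Assume L(r) = 5^r + 3 for some r ≥ 0.
Then L(r+1) = 5L(r) − 12 = 5·(5^r + 3) − 12 = 5^{r+1} + 15 − 12 = 5^{r+1} + 3.
This completes the inductive step, so L(n) = 5^n + 3 for all n ≥ 0.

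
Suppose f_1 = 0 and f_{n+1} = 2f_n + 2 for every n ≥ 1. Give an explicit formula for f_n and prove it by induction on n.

Claim: f_n = 2^n − 2.

Base case: f_1 = 0, and 2^1 − 2 = 2 − 2 = 0.
Assume f_k = 2^k − 2 for some k ≥ 1.
Then f_{k+1} = 2f_k + 2 = 2·(2^k − 2) + 2 = 2^{k+1} − 4 + 2 = 2^{k+1} − 2.
Hence f_n = 2^n − 2 for every n ≥ 1, by induction.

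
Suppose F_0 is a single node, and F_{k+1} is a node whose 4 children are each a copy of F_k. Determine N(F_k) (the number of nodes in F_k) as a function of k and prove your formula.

Claim: N(F_k) = (4^{k+1} − 1)/3.

Base case: N(F_0) = 1, and (4^{0+1} − 1)/3 = 1.
Assume N(F_m) = (4^{m+1} − 1)/3.
Then N(F_{m+1}) = 1 + 4N(F_m) = 1 + 4·(4^{m+1} − 1)/3 = 1 + (4^{m+2} − 4)/3 = (3 + 4^{m+2} − 4)/3 = (4^{m+2} − 1)/3.
This completes the inductive step, so N(F_k) = (4^{k+1} − 1)/3 for all k ≥ 0.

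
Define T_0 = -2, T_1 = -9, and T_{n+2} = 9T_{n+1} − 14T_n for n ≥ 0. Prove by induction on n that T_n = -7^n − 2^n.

Base cases: T_0 = -2 and -7^0 − 2^0 = -2; T_1 = -9 and -7^1 − 2^1 = -9.
Assume T_j = -7^j − 2^j for all 0 ≤ j ≤ k, where k ≥ 1.
Then T_{k+1} = 9T_k − 14T_{k−1} = 9·(-7^k − 2^k) − 14·(-7^{k−1} − 2^{k−1}) = -(9·7 − 14)7^{k−1} − (9·2 − 14)2^{k−1} = -49·7^{k−1} − 4·2^{k−1} = -7^{k+1} − 2^{k+1}.
Hence T_n = -7^n − 2^n for every n ≥ 0, by strong induction.

T_n = -7^n − 2^n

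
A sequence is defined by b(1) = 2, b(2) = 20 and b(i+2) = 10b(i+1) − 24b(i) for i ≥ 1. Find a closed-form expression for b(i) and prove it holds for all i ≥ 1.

Claim: b(i) = 6^i − 4^i.

Base cases: b(1) = 2 and 6^1 − 4^1 = 2; b(2) = 20 and 6^2 − 4^2 = 20.
Assume b(t) = 6^t − 4^t for all 1 ≤ t ≤ j, where j ≥ 2.
Then b(j+1) = 10b(j) − 24b(j−1) = 10·(6^j − 4^j) − 24·(6^{j−1} − 4^{j−1}) = (10·6 − 24)6^{j−1} − (10·4 − 24)4^{j−1} = 36·6^{j−1} − 16·4^{j−1} = 6^{j+1} − 4^{j+1}.
By strong induction, b(i) = 6^i − 4^i for all i ≥ 1.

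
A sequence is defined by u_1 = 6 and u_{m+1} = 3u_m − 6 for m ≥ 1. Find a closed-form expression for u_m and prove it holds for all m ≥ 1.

Claim: u_m = 3^m + 3.

Base case: u_1 = 6, and 3^1 + 3 = 3 + 3 = 6.
Assume u_j = 3^j + 3 for some j ≥ 1.
Then u_{j+1} = 3u_j − 6 = 3·(3^j + 3) − 6 = 3^{j+1} + 9 − 6 = 3^{j+1} + 3.
This completes the inductive step, so u_m = 3^m + 3 for all m ≥ 1.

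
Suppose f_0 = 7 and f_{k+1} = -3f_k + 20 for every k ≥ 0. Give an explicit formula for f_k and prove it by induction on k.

Claim: f_k = 2·(-3)^k + 5.

Base case: f_0 = 7, and 2·(-3)^0 + 5 = 2 + 5 = 7.
Assume f_j = 2·(-3)^j + 5 for some j ≥ 0.
Then f_{j+1} = -3f_j + 20 = -3·(2·(-3)^j + 5) + 20 = -6·(-3)^j − 15 + 20 = 2·(-3)^{j+1} + 5.
By induction, f_k = 2·(-3)^k + 5 for all k ≥ 0.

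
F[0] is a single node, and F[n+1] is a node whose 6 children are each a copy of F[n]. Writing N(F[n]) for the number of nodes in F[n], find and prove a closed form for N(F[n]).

Claim: N(F[n]) = (6^{n+1} − 1)/5.

Base case: N(F[0]) = 1, and (6^{0+1} − 1)/5 = 1.
Assume N(F[k]) = (6^{k+1} − 1)/5.
Then N(F[k+1]) = 1 + 6N(F[k]) = 1 + 6·(6^{k+1} − 1)/5 = 1 + (6^{k+2} − 6)/5 = (5 + 6^{k+2} − 6)/5 = (6^{k+2} − 1)/5.
This completes the inductive step, so N(F[n]) = (6^{n+1} − 1)/5 for all n ≥ 0.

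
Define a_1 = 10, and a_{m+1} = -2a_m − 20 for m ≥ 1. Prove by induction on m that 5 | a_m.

Base case: a_1 = 10 = 5·2, so 5 | a_1.
Assume 5 | a_r, so a_r = 5t for some integer t.
Then a_{r+1} = -2a_r − 20 = -2·(5t) − 20 = 5(-2t − 4), so 5 | a_{r+1}.
This completes the inductive step, so 5 | a_m for all m ≥ 1.

5 | a_m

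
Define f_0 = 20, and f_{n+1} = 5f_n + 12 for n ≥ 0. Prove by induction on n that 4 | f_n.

Base case: f_0 = 20 = 4·5, so 4 | f_0.
Assume 4 | f_k, so f_k = 4t for some integer t.
Then f_{k+1} = 5f_k + 12 = 5·(4t) + 12 = 4(5t + 3), so 4 | f_{k+1}.
So the property holds for k+1, and by induction 4 | f_n for all n ≥ 0.

4 | f_n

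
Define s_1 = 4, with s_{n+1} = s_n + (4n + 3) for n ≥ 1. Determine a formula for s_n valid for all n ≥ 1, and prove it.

Claim: s_n = 2n^2 + n + 1.

Base case: s_1 = 4, and 2·1^2 + 1 + 1 = 4.
Assume s_m = 2m^2 + m + 1.
Then s_{m+1} = s_m + (4m + 3) = (2m^2 + m + 1) + (4m + 3) = 2m^2 + 5m + 4,
and 2·(m+1)^2 + (m+1) + 1 = 2m^2 + 5m + 4.
By induction, s_n = 2n^2 + n + 1 for all n ≥ 1.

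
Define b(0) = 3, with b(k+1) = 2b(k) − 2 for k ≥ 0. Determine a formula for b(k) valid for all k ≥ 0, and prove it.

Claim: b(k) = 2^k + 2.

Base case: b(0) = 3, and 2^0 + 2 = 1 + 2 = 3.
Assume b(r) = 2^r + 2 for some r ≥ 0.
Then b(r+1) = 2b(r) − 2 = 2·(2^r + 2) − 2 = 2^{r+1} + 4 − 2 = 2^{r+1} + 2.
Hence b(k) = 2^k + 2 for every k ≥ 0, by induction.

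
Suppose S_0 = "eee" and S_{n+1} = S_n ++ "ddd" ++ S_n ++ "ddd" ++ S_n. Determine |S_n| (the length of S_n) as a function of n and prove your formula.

Claim: |S_n| = 6·3^n − 3.

Base case: |S_0| = 3, and 6·3^0 − 3 = 3.
Assume |S_k| = 6·3^k − 3.
Then |S_{k+1}| = 3|S_k| + 6 = 3(6·3^k − 3) + 6 = 6·3^{k+1} − 9 + 6 = 6·3^{k+1} − 3.
Hence |S_n| = 6·3^n − 3 for every n ≥ 0, by induction.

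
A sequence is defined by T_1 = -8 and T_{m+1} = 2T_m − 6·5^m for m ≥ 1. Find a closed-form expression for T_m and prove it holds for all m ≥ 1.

Claim: T_m = 2^m − 2·5^m.

Base case: T_1 = -8, and 2^1 − 2·5^1 = 2 − 10 = -8.
Assume T_r = 2^r − 2·5^r for some r ≥ 1.
Then T_{r+1} = 2T_r − 6·5^r = 2·(2^r − 2·5^r) − 6·5^r = 2^{r+1} − 4·5^r − 6·5^r = 2^{r+1} − 10·5^r = 2^{r+1} − 2·5^{r+1}.
This completes the inductive step, so T_m = 2^m − 2·5^m for all m ≥ 1.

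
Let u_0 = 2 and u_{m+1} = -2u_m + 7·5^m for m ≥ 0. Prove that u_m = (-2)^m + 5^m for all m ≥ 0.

Base case: u_0 = 2, and (-2)^0 + 5^0 = 1 + 1 = 2.
Assume u_j = (-2)^j + 5^j for some j ≥ 0.
Then u_{j+1} = -2u_j + 7·5^j = -2·((-2)^j + 5^j) + 7·5^j = (-2)^{j+1} − 2·5^j + 7·5^j = (-2)^{j+1} + 5·5^j = (-2)^{j+1} + 5^{j+1}.
This completes the inductive step, so u_m = (-2)^m + 5^m for all m ≥ 0.

u_m = (-2)^m + 5^m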